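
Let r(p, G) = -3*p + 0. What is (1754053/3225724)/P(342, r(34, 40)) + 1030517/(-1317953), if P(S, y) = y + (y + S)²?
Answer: -27304348074851125/34920610445092008 ≈ -0.78190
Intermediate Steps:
r(p, G) = -3*p
P(S, y) = y + (S + y)²
(1754053/3225724)/P(342, r(34, 40)) + 1030517/(-1317953) = (1754053/3225724)/(-3*34 + (342 - 3*34)²) + 1030517/(-1317953) = (1754053*(1/3225724))/(-102 + (342 - 102)²) + 1030517*(-1/1317953) = 1754053/(3225724*(-102 + 240²)) - 1030517/1317953 = 1754053/(3225724*(-102 + 57600)) - 1030517/1317953 = (1754053/3225724)/57498 - 1030517/1317953 = (1754053/3225724)*(1/57498) - 1030517/1317953 = 250579/26496096936 - 1030517/1317953 = -27304348074851125/34920610445092008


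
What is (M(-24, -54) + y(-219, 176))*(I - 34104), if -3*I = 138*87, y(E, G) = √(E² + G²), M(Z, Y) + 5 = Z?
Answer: 1105074 - 38106*√78937 ≈ -9.6011e+6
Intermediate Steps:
M(Z, Y) = -5 + Z
I = -4002 (I = -46*87 = -⅓*12006 = -4002)
(M(-24, -54) + y(-219, 176))*(I - 34104) = ((-5 - 24) + √((-219)² + 176²))*(-4002 - 34104) = (-29 + √(47961 + 30976))*(-38106) = (-29 + √78937)*(-38106) = 1105074 - 38106*√78937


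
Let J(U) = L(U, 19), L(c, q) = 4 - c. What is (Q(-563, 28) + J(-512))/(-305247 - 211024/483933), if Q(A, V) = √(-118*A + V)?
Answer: -249709428/147719307475 - 483933*√66462/147719307475 ≈ -0.0025350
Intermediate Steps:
J(U) = 4 - U
Q(A, V) = √(V - 118*A)
(Q(-563, 28) + J(-512))/(-305247 - 211024/483933) = (√(28 - 118*(-563)) + (4 - 1*(-512)))/(-305247 - 211024/483933) = (√(28 + 66434) + (4 + 512))/(-305247 - 211024*1/483933) = (√66462 + 516)/(-305247 - 211024/483933) = (516 + √66462)/(-147719307475/483933) = (516 + √66462)*(-483933/147719307475) = -249709428/147719307475 - 483933*√66462/147719307475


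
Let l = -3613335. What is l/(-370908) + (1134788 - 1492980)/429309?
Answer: 157597884131/17692682508 ≈ 8.9075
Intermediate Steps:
l/(-370908) + (1134788 - 1492980)/429309 = -3613335/(-370908) + (1134788 - 1492980)/429309 = -3613335*(-1/370908) - 358192*1/429309 = 1204445/123636 - 358192/429309 = 157597884131/17692682508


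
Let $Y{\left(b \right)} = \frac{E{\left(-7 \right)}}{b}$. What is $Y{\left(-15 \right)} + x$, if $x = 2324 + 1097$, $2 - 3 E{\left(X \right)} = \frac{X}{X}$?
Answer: $\frac{153944}{45} \approx 3421.0$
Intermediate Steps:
$E{\left(X \right)} = \frac{1}{3}$ ($E{\left(X \right)} = \frac{2}{3} - \frac{X \frac{1}{X}}{3} = \frac{2}{3} - \frac{1}{3} = \frac{1}{3}$)
$x = 3421$
$Y{\left(b \right)} = \frac{1}{3 b}$
$Y{\left(-15 \right)} + x = \frac{1}{3 \left(-15\right)} + 3421 = \frac{1}{3} \left(- \frac{1}{15}\right) + 3421 = - \frac{1}{45} + 3421 = \frac{153944}{45}$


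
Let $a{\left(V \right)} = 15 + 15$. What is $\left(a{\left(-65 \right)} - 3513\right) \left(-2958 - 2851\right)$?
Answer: $20232747$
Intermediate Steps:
$a{\left(V \right)} = 30$
$\left(a{\left(-65 \right)} - 3513\right) \left(-2958 - 2851\right) = \left(30 - 3513\right) \left(-2958 - 2851\right) = \left(-3483\right) \left(-5809\right) = 20232747$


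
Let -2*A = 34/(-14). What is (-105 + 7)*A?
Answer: -119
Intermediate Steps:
A = 17/14 (A = -17/(-14) = -17*(-1)/14 = -½*(-17/7) = 17/14 ≈ 1.2143)
(-105 + 7)*A = (-105 + 7)*(17/14) = -98*17/14 = -119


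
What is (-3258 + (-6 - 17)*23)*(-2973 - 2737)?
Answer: 21623770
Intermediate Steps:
(-3258 + (-6 - 17)*23)*(-2973 - 2737) = (-3258 - 23*23)*(-5710) = (-3258 - 529)*(-5710) = -3787*(-5710) = 21623770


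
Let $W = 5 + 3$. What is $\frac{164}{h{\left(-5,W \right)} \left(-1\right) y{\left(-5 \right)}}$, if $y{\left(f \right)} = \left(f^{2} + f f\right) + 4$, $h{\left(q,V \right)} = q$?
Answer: $\frac{82}{135} \approx 0.60741$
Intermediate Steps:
$W = 8$
$y{\left(f \right)} = 4 + 2 f^{2}$ ($y{\left(f \right)} = \left(f^{2} + f^{2}\right) + 4 = 2 f^{2} + 4 = 4 + 2 f^{2}$)
$\frac{164}{h{\left(-5,W \right)} \left(-1\right) y{\left(-5 \right)}} = \frac{164}{\left(-5\right) \left(-1\right) \left(4 + 2 \left(-5\right)^{2}\right)} = \frac{164}{5 \left(4 + 2 \cdot 25\right)} = \frac{164}{5 \left(4 + 50\right)} = \frac{164}{5 \cdot 54} = \frac{164}{270} = 164 \cdot \frac{1}{270} = \frac{82}{135}$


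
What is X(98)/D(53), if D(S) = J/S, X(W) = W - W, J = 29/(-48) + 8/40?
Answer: 0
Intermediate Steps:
J = -97/240 (J = 29*(-1/48) + 8*(1/40) = -29/48 + ⅕ = -97/240 ≈ -0.40417)
X(W) = 0
D(S) = -97/(240*S)
X(98)/D(53) = 0/((-97/240/53)) = 0/((-97/240*1/53)) = 0/(-97/12720) = 0*(-12720/97) = 0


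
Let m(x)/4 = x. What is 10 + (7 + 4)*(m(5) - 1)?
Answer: 219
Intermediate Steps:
m(x) = 4*x
10 + (7 + 4)*(m(5) - 1) = 10 + (7 + 4)*(4*5 - 1) = 10 + 11*(20 - 1) = 10 + 11*19 = 10 + 209 = 219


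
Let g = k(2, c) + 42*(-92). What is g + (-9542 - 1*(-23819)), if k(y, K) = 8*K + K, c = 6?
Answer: 10467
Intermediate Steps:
k(y, K) = 9*K
g = -3810 (g = 9*6 + 42*(-92) = 54 - 3864 = -3810)
g + (-9542 - 1*(-23819)) = -3810 + (-9542 - 1*(-23819)) = -3810 + (-9542 + 23819) = -3810 + 14277 = 10467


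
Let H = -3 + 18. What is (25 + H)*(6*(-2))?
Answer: -480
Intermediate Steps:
H = 15
(25 + H)*(6*(-2)) = (25 + 15)*(6*(-2)) = 40*(-12) = -480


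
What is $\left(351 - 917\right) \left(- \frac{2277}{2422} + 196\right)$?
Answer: $- \frac{133699105}{1211} \approx -1.104 \cdot 10^{5}$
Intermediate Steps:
$\left(351 - 917\right) \left(- \frac{2277}{2422} + 196\right) = - 566 \left(\left(-2277\right) \frac{1}{2422} + 196\right) = - 566 \left(- \frac{2277}{2422} + 196\right) = \left(-566\right) \frac{472435}{2422} = - \frac{133699105}{1211}$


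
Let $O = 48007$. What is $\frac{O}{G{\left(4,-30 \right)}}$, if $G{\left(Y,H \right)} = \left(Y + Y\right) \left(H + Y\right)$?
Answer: $- \frac{48007}{208} \approx -230.8$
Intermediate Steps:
$G{\left(Y,H \right)} = 2 Y \left(H + Y\right)$
$\frac{O}{G{\left(4,-30 \right)}} = \frac{48007}{2 \cdot 4 \left(-30 + 4\right)} = \frac{48007}{2 \cdot 4 \left(-26\right)} = \frac{48007}{-208} = 48007 \left(- \frac{1}{208}\right) = - \frac{48007}{208}$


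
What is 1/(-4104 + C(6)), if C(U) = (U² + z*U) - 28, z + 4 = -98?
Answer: -1/4708 ≈ -0.00021240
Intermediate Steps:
z = -102 (z = -4 - 98 = -102)
C(U) = -28 + U² - 102*U (C(U) = (U² - 102*U) - 28 = -28 + U² - 102*U)
1/(-4104 + C(6)) = 1/(-4104 + (-28 + 6² - 102*6)) = 1/(-4104 + (-28 + 36 - 612)) = 1/(-4104 - 604) = 1/(-4708) = -1/4708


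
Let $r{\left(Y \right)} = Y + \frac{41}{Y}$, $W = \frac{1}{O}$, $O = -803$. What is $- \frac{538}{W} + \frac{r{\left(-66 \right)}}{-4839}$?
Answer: $\frac{137974043633}{319374} \approx 4.3201 \cdot 10^{5}$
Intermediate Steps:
$W = - \frac{1}{803}$ ($W = \frac{1}{-803} = - \frac{1}{803} \approx -0.0012453$)
$- \frac{538}{W} + \frac{r{\left(-66 \right)}}{-4839} = - \frac{538}{- \frac{1}{803}} + \frac{-66 + \frac{41}{-66}}{-4839} = \left(-538\right) \left(-803\right) + \left(-66 + 41 \left(- \frac{1}{66}\right)\right) \left(- \frac{1}{4839}\right) = 432014 + \left(-66 - \frac{41}{66}\right) \left(- \frac{1}{4839}\right) = 432014 - - \frac{4397}{319374} = 432014 + \frac{4397}{319374} = \frac{137974043633}{319374}$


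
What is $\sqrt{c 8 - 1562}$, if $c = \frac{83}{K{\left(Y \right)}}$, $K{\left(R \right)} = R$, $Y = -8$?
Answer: $i \sqrt{1645} \approx 40.559 i$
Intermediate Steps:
$c = - \frac{83}{8}$ ($c = \frac{83}{-8} = 83 \left(- \frac{1}{8}\right) = - \frac{83}{8} \approx -10.375$)
$\sqrt{c 8 - 1562} = \sqrt{\left(- \frac{83}{8}\right) 8 - 1562} = \sqrt{-83 - 1562} = \sqrt{-1645} = i \sqrt{1645}$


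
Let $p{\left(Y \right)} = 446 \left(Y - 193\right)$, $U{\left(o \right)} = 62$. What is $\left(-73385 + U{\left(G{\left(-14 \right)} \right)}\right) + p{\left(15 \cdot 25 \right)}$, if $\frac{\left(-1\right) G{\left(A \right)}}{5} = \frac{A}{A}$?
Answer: $7849$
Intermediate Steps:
$G{\left(A \right)} = -5$ ($G{\left(A \right)} = - 5 \frac{A}{A} = \left(-5\right) 1 = -5$)
$p{\left(Y \right)} = -86078 + 446 Y$ ($p{\left(Y \right)} = 446 \left(-193 + Y\right) = -86078 + 446 Y$)
$\left(-73385 + U{\left(G{\left(-14 \right)} \right)}\right) + p{\left(15 \cdot 25 \right)} = \left(-73385 + 62\right) - \left(86078 - 446 \cdot 15 \cdot 25\right) = -73323 + \left(-86078 + 446 \cdot 375\right) = -73323 + \left(-86078 + 167250\right) = -73323 + 81172 = 7849$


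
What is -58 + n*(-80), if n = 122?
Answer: -9818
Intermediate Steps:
-58 + n*(-80) = -58 + 122*(-80) = -58 - 9760 = -9818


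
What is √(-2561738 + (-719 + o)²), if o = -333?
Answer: I*√1455034 ≈ 1206.2*I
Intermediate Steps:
√(-2561738 + (-719 + o)²) = √(-2561738 + (-719 - 333)²) = √(-2561738 + (-1052)²) = √(-2561738 + 1106704) = √(-1455034) = I*√1455034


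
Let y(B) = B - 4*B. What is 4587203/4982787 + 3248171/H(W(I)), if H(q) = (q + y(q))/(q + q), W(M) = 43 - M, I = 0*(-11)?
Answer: -16184939645374/4982787 ≈ -3.2482e+6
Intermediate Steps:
I = 0
y(B) = -3*B
H(q) = -1 (H(q) = (q - 3*q)/(q + q) = (-2*q)/((2*q)) = (-2*q)*(1/(2*q)) = -1)
4587203/4982787 + 3248171/H(W(I)) = 4587203/4982787 + 3248171/(-1) = 4587203*(1/4982787) + 3248171*(-1) = 4587203/4982787 - 3248171 = -16184939645374/4982787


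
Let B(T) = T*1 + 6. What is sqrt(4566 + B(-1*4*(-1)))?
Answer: 4*sqrt(286) ≈ 67.646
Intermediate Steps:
B(T) = 6 + T (B(T) = T + 6 = 6 + T)
sqrt(4566 + B(-1*4*(-1))) = sqrt(4566 + (6 - 1*4*(-1))) = sqrt(4566 + (6 - 4*(-1))) = sqrt(4566 + (6 + 4)) = sqrt(4566 + 10) = sqrt(4576) = 4*sqrt(286)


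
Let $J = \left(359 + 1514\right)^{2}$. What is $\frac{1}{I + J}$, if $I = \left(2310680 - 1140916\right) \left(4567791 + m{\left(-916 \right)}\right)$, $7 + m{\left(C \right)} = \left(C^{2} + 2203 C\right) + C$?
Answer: $\frac{1}{3963135865793} \approx 2.5233 \cdot 10^{-13}$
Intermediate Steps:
$m{\left(C \right)} = -7 + C^{2} + 2204 C$ ($m{\left(C \right)} = -7 + \left(\left(C^{2} + 2203 C\right) + C\right) = -7 + \left(C^{2} + 2204 C\right) = -7 + C^{2} + 2204 C$)
$I = 3963132357664$ ($I = \left(2310680 - 1140916\right) \left(4567791 + \left(-7 + \left(-916\right)^{2} + 2204 \left(-916\right)\right)\right) = 1169764 \left(4567791 - 1179815\right) = 1169764 \cdot 3387976 = 3963132357664$)
$J = 3508129$ ($J = 1873^{2} = 3508129$)
$\frac{1}{I + J} = \frac{1}{3963132357664 + 3508129} = \frac{1}{3963135865793}$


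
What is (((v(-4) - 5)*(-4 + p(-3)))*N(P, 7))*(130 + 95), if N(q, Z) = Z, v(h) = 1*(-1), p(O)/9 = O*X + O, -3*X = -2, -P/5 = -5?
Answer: 463050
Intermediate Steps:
P = 25 (P = -5*(-5) = 25)
X = 2/3 (X = -1/3*(-2) = 2/3 ≈ 0.66667)
p(O) = 15*O (p(O) = 9*(O*(2/3) + O) = 9*(2*O/3 + O) = 9*(5*O/3) = 15*O)
v(h) = -1
(((v(-4) - 5)*(-4 + p(-3)))*N(P, 7))*(130 + 95) = (((-1 - 5)*(-4 + 15*(-3)))*7)*(130 + 95) = (-6*(-4 - 45)*7)*225 = (-6*(-49)*7)*225 = (294*7)*225 = 2058*225 = 463050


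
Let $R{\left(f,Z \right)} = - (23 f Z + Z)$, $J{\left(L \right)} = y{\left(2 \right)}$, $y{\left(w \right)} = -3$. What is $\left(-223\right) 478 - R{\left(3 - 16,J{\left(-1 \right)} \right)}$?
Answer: $-105700$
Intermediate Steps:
$J{\left(L \right)} = -3$
$R{\left(f,Z \right)} = - Z - 23 Z f$ ($R{\left(f,Z \right)} = - (23 Z f + Z) = - (Z + 23 Z f) = - Z - 23 Z f$)
$\left(-223\right) 478 - R{\left(3 - 16,J{\left(-1 \right)} \right)} = \left(-223\right) 478 - \left(-1\right) \left(-3\right) \left(1 + 23 \left(3 - 16\right)\right) = -106594 - \left(-1\right) \left(-3\right) \left(1 + 23 \left(3 - 16\right)\right) = -106594 - \left(-1\right) \left(-3\right) \left(1 + 23 \left(-13\right)\right) = -106594 - \left(-1\right) \left(-3\right) \left(1 - 299\right) = -106594 - \left(-1\right) \left(-3\right) \left(-298\right) = -106594 - -894 = -106594 + 894 = -105700$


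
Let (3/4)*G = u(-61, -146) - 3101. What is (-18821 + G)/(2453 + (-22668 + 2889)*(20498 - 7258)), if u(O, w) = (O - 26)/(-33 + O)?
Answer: 3236575/36923882487 ≈ 8.7655e-5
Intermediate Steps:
u(O, w) = (-26 + O)/(-33 + O)
G = -582814/141 (G = 4*((-26 - 61)/(-33 - 61) - 3101)/3 = 4*(-87/(-94) - 3101)/3 = 4*(-1/94*(-87) - 3101)/3 = 4*(87/94 - 3101)/3 = (4/3)*(-291407/94) = -582814/141 ≈ -4133.4)
(-18821 + G)/(2453 + (-22668 + 2889)*(20498 - 7258)) = (-18821 - 582814/141)/(2453 + (-22668 + 2889)*(20498 - 7258)) = -3236575/(141*(2453 - 19779*13240)) = -3236575/(141*(2453 - 261873960)) = -3236575/141/(-261871507) = -3236575/141*(-1/261871507) = 3236575/36923882487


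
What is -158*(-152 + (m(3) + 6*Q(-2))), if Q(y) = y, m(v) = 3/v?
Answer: 25754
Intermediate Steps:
-158*(-152 + (m(3) + 6*Q(-2))) = -158*(-152 + (3/3 + 6*(-2))) = -158*(-152 + (3*(⅓) - 12)) = -158*(-152 + (1 - 12)) = -158*(-152 - 11) = -158*(-163) = 25754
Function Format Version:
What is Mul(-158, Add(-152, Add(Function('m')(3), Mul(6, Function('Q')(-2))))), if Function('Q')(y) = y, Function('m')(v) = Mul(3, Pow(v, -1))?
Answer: 25754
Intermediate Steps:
Mul(-158, Add(-152, Add(Function('m')(3), Mul(6, Function('Q')(-2))))) = Mul(-158, Add(-152, Add(Mul(3, Pow(3, -1)), Mul(6, -2)))) = Mul(-158, Add(-152, Add(Mul(3, Rational(1, 3)), -12))) = Mul(-158, Add(-152, Add(1, -12))) = Mul(-158, Add(-152, -11)) = Mul(-158, -163) = 25754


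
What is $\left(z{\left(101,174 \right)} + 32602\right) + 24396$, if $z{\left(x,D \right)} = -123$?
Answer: $56875$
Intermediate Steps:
$\left(z{\left(101,174 \right)} + 32602\right) + 24396 = \left(-123 + 32602\right) + 24396 = 32479 + 24396 = 56875$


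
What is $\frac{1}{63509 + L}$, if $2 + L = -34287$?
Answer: $\frac{1}{29220} \approx 3.4223 \cdot 10^{-5}$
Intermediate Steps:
$L = -34289$ ($L = -2 - 34287 = -34289$)
$\frac{1}{63509 + L} = \frac{1}{63509 - 34289} = \frac{1}{29220}$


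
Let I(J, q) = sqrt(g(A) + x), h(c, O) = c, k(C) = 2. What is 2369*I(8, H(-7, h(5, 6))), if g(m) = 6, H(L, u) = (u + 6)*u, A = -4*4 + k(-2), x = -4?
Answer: 2369*sqrt(2) ≈ 3350.3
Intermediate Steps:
A = -14 (A = -4*4 + 2 = -16 + 2 = -14)
H(L, u) = u*(6 + u) (H(L, u) = (6 + u)*u = u*(6 + u))
I(J, q) = sqrt(2) (I(J, q) = sqrt(6 - 4) = sqrt(2))
2369*I(8, H(-7, h(5, 6))) = 2369*sqrt(2)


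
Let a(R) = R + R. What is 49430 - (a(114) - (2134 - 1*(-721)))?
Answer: 52057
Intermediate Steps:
a(R) = 2*R
49430 - (a(114) - (2134 - 1*(-721))) = 49430 - (2*114 - (2134 - 1*(-721))) = 49430 - (228 - (2134 + 721)) = 49430 - (228 - 1*2855) = 49430 - (228 - 2855) = 49430 - 1*(-2627) = 49430 + 2627 = 52057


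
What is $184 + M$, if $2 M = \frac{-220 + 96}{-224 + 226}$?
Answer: $153$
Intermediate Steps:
$M = -31$ ($M = \frac{\left(-220 + 96\right) \frac{1}{-224 + 226}}{2} = \frac{\left(-124\right) \frac{1}{2}}{2} = \frac{1}{2} \left(-62\right) = -31$)
$184 + M = 184 - 31 = 153$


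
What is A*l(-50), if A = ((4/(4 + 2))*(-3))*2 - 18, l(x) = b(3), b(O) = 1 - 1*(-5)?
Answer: -132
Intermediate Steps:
b(O) = 6 (b(O) = 1 + 5 = 6)
l(x) = 6
A = -22 (A = ((4/6)*(-3))*2 - 18 = ((4*(1/6))*(-3))*2 - 18 = ((2/3)*(-3))*2 - 18 = -2*2 - 18 = -4 - 18 = -22)
A*l(-50) = -22*6 = -132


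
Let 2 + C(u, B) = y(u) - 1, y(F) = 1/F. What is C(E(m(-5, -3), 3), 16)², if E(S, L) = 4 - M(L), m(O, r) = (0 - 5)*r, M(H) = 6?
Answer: 49/4 ≈ 12.250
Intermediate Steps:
m(O, r) = -5*r
E(S, L) = -2 (E(S, L) = 4 - 1*6 = 4 - 6 = -2)
C(u, B) = -3 + 1/u (C(u, B) = -2 + (1/u - 1) = -2 + (-1 + 1/u) = -3 + 1/u)
C(E(m(-5, -3), 3), 16)² = (-3 + 1/(-2))² = (-3 - ½)² = (-7/2)² = 49/4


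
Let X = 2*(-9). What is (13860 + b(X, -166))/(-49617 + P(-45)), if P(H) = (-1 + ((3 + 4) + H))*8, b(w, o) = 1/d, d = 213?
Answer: -2952181/10634877 ≈ -0.27759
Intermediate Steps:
X = -18
b(w, o) = 1/213
P(H) = 48 + 8*H (P(H) = (-1 + (7 + H))*8 = (6 + H)*8 = 48 + 8*H)
(13860 + b(X, -166))/(-49617 + P(-45)) = (13860 + 1/213)/(-49617 + (48 + 8*(-45))) = 2952181/(213*(-49617 + (48 - 360))) = 2952181/(213*(-49617 - 312)) = (2952181/213)/(-49929) = (2952181/213)*(-1/49929) = -2952181/10634877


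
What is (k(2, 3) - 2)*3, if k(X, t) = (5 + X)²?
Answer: 141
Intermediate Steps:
(k(2, 3) - 2)*3 = ((5 + 2)² - 2)*3 = (7² - 2)*3 = (49 - 2)*3 = 47*3 = 141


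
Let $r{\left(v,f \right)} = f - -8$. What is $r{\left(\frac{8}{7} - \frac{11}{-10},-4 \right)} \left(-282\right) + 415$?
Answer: $-713$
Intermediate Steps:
$r{\left(v,f \right)} = 8 + f$ ($r{\left(v,f \right)} = f + 8 = 8 + f$)
$r{\left(\frac{8}{7} - \frac{11}{-10},-4 \right)} \left(-282\right) + 415 = \left(8 - 4\right) \left(-282\right) + 415 = 4 \left(-282\right) + 415 = -1128 + 415 = -713$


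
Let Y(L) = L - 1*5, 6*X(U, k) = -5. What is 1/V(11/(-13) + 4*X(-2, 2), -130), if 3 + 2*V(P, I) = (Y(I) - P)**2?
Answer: 3042/26025841 ≈ 0.00011688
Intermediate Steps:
X(U, k) = -5/6 (X(U, k) = (1/6)*(-5) = -5/6)
Y(L) = -5 + L (Y(L) = L - 5 = -5 + L)
V(P, I) = -3/2 + (-5 + I - P)**2/2 (V(P, I) = -3/2 + ((-5 + I) - P)**2/2 = -3/2 + (-5 + I - P)**2/2)
1/V(11/(-13) + 4*X(-2, 2), -130) = 1/(-3/2 + (5 + (11/(-13) + 4*(-5/6)) - 1*(-130))**2/2) = 1/(-3/2 + (5 + (11*(-1/13) - 10/3) + 130)**2/2) = 1/(-3/2 + (5 + (-11/13 - 10/3) + 130)**2/2) = 1/(-3/2 + (5 - 163/39 + 130)**2/2) = 1/(-3/2 + (5102/39)**2/2) = 1/(-3/2 + (1/2)*(26030404/1521)) = 1/(-3/2 + 13015202/1521) = 1/(26025841/3042) = 3042/26025841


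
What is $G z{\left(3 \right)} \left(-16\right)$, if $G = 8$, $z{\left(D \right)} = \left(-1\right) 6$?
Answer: $768$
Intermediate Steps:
$z{\left(D \right)} = -6$
$G z{\left(3 \right)} \left(-16\right) = 8 \left(-6\right) \left(-16\right) = \left(-48\right) \left(-16\right) = 768$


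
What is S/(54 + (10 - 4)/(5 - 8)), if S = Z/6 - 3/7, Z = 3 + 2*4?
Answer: 59/2184 ≈ 0.027015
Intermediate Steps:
Z = 11 (Z = 3 + 8 = 11)
S = 59/42 (S = 11/6 - 3/7 = 59/42 ≈ 1.4048)
S/(54 + (10 - 4)/(5 - 8)) = (59/42)/(54 + (10 - 4)/(5 - 8)) = (59/42)/(54 + 6/(-3)) = (59/42)/(54 + 6*(-⅓)) = (59/42)/(54 - 2) = (59/42)/52 = (1/52)*(59/42) = 59/2184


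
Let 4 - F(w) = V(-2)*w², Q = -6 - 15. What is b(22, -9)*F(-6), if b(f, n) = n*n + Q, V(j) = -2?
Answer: 4560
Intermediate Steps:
Q = -21
b(f, n) = -21 + n² (b(f, n) = n*n - 21 = n² - 21 = -21 + n²)
F(w) = 4 + 2*w² (F(w) = 4 - (-2)*w² = 4 + 2*w²)
b(22, -9)*F(-6) = (-21 + (-9)²)*(4 + 2*(-6)²) = (-21 + 81)*(4 + 2*36) = 60*(4 + 72) = 60*76 = 4560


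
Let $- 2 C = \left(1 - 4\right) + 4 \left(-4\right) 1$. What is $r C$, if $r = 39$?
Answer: $\frac{741}{2} \approx 370.5$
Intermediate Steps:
$C = \frac{19}{2}$ ($C = - \frac{\left(1 - 4\right) + 4 \left(-4\right) 1}{2} = - \frac{-3 - 16}{2} = \left(- \frac{1}{2}\right) \left(-19\right) = \frac{19}{2} \approx 9.5$)
$r C = 39 \cdot \frac{19}{2} = \frac{741}{2}$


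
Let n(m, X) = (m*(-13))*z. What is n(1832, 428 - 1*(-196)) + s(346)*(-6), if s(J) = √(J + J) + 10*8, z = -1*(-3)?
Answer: -71928 - 12*√173 ≈ -72086.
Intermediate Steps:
z = 3
n(m, X) = -39*m (n(m, X) = (m*(-13))*3 = -13*m*3 = -39*m)
s(J) = 80 + √2*√J (s(J) = √(2*J) + 80 = √2*√J + 80 = 80 + √2*√J)
n(1832, 428 - 1*(-196)) + s(346)*(-6) = -39*1832 + (80 + √2*√346)*(-6) = -71448 + (80 + 2*√173)*(-6) = -71448 + (-480 - 12*√173) = -71928 - 12*√173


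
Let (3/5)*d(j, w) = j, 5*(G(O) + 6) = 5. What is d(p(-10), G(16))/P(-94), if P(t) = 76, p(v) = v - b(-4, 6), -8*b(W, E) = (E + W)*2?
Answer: -5/24 ≈ -0.20833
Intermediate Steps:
b(W, E) = -E/4 - W/4 (b(W, E) = -(E + W)*2/8 = -(2*E + 2*W)/8 = -E/4 - W/4)
G(O) = -5 (G(O) = -6 + (⅕)*5 = -6 + 1 = -5)
p(v) = ½ + v (p(v) = v - (-¼*6 - ¼*(-4)) = v - (-3/2 + 1) = v - 1*(-½) = v + ½ = ½ + v)
d(j, w) = 5*j/3
d(p(-10), G(16))/P(-94) = (5*(½ - 10)/3)/76 = ((5/3)*(-19/2))*(1/76) = -95/6*1/76 = -5/24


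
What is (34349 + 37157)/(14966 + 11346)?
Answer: 35753/13156 ≈ 2.7176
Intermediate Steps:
(34349 + 37157)/(14966 + 11346) = 71506/26312 = 71506*(1/26312) = 35753/13156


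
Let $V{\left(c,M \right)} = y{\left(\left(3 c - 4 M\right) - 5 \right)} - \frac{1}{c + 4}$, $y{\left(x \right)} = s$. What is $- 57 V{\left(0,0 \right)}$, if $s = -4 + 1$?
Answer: $\frac{741}{4} \approx 185.25$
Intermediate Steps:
$s = -3$
$y{\left(x \right)} = -3$
$V{\left(c,M \right)} = -3 - \frac{1}{4 + c}$ ($V{\left(c,M \right)} = -3 - \frac{1}{c + 4} = -3 - \frac{1}{4 + c}$)
$- 57 V{\left(0,0 \right)} = - 57 \frac{-13 - 0}{4 + 0} = - 57 \frac{-13 + 0}{4} = - 57 \cdot \frac{1}{4} \left(-13\right) = \left(-57\right) \left(- \frac{13}{4}\right) = \frac{741}{4}$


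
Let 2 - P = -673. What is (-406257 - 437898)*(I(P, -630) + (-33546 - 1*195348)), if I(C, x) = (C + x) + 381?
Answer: 192862404540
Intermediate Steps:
P = 675 (P = 2 - 1*(-673) = 2 + 673 = 675)
I(C, x) = 381 + C + x
(-406257 - 437898)*(I(P, -630) + (-33546 - 1*195348)) = (-406257 - 437898)*((381 + 675 - 630) + (-33546 - 1*195348)) = -844155*(426 + (-33546 - 195348)) = -844155*(426 - 228894) = -844155*(-228468) = 192862404540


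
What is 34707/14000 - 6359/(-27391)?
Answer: 148526491/54782000 ≈ 2.7112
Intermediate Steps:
34707/14000 - 6359/(-27391) = 34707*(1/14000) - 6359*(-1/27391) = 34707/14000 + 6359/27391 = 148526491/54782000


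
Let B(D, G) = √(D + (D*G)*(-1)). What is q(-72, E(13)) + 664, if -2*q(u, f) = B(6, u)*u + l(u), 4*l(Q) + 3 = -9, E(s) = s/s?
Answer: 1331/2 + 36*√438 ≈ 1418.9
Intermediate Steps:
E(s) = 1
B(D, G) = √(D - D*G)
l(Q) = -3 (l(Q) = -¾ + (¼)*(-9) = -¾ - 9/4 = -3)
q(u, f) = 3/2 - u*√(6 - 6*u)/2 (q(u, f) = -(√(6*(1 - u))*u - 3)/2 = -(√(6 - 6*u)*u - 3)/2 = -(u*√(6 - 6*u) - 3)/2 = -(-3 + u*√(6 - 6*u))/2 = 3/2 - u*√(6 - 6*u)/2)
q(-72, E(13)) + 664 = (3/2 - ½*(-72)*√(6 - 6*(-72))) + 664 = (3/2 - ½*(-72)*√(6 + 432)) + 664 = (3/2 - ½*(-72)*√438) + 664 = (3/2 + 36*√438) + 664 = 1331/2 + 36*√438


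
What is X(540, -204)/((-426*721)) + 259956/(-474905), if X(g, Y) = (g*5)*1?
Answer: -13521114846/24310861855 ≈ -0.55618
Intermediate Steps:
X(g, Y) = 5*g (X(g, Y) = (5*g)*1 = 5*g)
X(540, -204)/((-426*721)) + 259956/(-474905) = (5*540)/((-426*721)) + 259956/(-474905) = 2700/(-307146) + 259956*(-1/474905) = 2700*(-1/307146) - 259956/474905 = -450/51191 - 259956/474905 = -13521114846/24310861855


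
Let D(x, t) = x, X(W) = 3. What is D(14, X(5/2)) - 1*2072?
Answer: -2058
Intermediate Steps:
D(14, X(5/2)) - 1*2072 = 14 - 1*2072 = 14 - 2072 = -2058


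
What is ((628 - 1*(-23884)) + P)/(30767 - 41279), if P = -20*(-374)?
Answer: -1333/438 ≈ -3.0434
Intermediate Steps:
P = 7480
((628 - 1*(-23884)) + P)/(30767 - 41279) = ((628 - 1*(-23884)) + 7480)/(30767 - 41279) = ((628 + 23884) + 7480)/(-10512) = (24512 + 7480)*(-1/10512) = 31992*(-1/10512) = -1333/438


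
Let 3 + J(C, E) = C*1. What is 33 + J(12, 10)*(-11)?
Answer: -66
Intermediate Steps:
J(C, E) = -3 + C (J(C, E) = -3 + C*1 = -3 + C)
33 + J(12, 10)*(-11) = 33 + (-3 + 12)*(-11) = 33 + 9*(-11) = 33 - 99 = -66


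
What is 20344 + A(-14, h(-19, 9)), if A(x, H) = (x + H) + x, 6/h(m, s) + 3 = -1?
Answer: 40629/2 ≈ 20315.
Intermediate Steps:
h(m, s) = -3/2 (h(m, s) = 6/(-3 - 1) = 6/(-4) = 6*(-¼) = -3/2)
A(x, H) = H + 2*x (A(x, H) = (H + x) + x = H + 2*x)
20344 + A(-14, h(-19, 9)) = 20344 + (-3/2 + 2*(-14)) = 20344 + (-3/2 - 28) = 20344 - 59/2 = 40629/2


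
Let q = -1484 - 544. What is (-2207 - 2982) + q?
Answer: -7217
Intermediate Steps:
q = -2028
(-2207 - 2982) + q = (-2207 - 2982) - 2028 = -5189 - 2028 = -7217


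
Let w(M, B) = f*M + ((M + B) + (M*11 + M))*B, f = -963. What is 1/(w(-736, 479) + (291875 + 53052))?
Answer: -1/3299936 ≈ -3.0304e-7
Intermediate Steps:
w(M, B) = -963*M + B*(B + 13*M) (w(M, B) = -963*M + ((M + B) + (M*11 + M))*B = -963*M + ((B + M) + (11*M + M))*B = -963*M + ((B + M) + 12*M)*B = -963*M + (B + 13*M)*B = -963*M + B*(B + 13*M))
1/(w(-736, 479) + (291875 + 53052)) = 1/((479² - 963*(-736) + 13*479*(-736)) + (291875 + 53052)) = 1/((229441 + 708768 - 4583072) + 344927) = 1/(-3644863 + 344927) = 1/(-3299936) = -1/3299936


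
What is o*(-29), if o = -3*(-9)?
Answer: -783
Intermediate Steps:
o = 27
o*(-29) = 27*(-29) = -783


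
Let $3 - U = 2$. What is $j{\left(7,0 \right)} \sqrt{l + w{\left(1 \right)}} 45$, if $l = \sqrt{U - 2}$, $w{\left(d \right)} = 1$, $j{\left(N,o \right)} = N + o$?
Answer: $315 \sqrt{1 + i} \approx 346.09 + 143.35 i$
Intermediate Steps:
$U = 1$ ($U = 3 - 2 = 1$)
$l = i$ ($l = \sqrt{1 - 2} = \sqrt{-1} = i \approx 1.0 i$)
$j{\left(7,0 \right)} \sqrt{l + w{\left(1 \right)}} 45 = \left(7 + 0\right) \sqrt{i + 1} \cdot 45 = 7 \sqrt{1 + i} 45 = 315 \sqrt{1 + i}$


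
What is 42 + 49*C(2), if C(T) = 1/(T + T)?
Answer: 217/4 ≈ 54.250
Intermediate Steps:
C(T) = 1/(2*T)
42 + 49*C(2) = 42 + 49*((½)/2) = 42 + 49*((½)*(½)) = 42 + 49*(¼) = 42 + 49/4 = 217/4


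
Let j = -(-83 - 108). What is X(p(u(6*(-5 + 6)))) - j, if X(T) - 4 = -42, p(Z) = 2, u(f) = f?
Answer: -229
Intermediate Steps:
X(T) = -38 (X(T) = 4 - 42 = -38)
j = 191 (j = -1*(-191) = 191)
X(p(u(6*(-5 + 6)))) - j = -38 - 1*191 = -38 - 191 = -229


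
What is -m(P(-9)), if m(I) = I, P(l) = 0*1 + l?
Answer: 9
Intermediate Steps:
P(l) = l (P(l) = 0 + l = l)
-m(P(-9)) = -1*(-9) = 9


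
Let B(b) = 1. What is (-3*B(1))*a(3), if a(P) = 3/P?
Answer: -3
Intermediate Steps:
(-3*B(1))*a(3) = (-3*1)*(3/3) = -9/3 = -3*1 = -3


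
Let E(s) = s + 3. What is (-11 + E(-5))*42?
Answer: -546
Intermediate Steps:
E(s) = 3 + s
(-11 + E(-5))*42 = (-11 + (3 - 5))*42 = (-11 - 2)*42 = -13*42 = -546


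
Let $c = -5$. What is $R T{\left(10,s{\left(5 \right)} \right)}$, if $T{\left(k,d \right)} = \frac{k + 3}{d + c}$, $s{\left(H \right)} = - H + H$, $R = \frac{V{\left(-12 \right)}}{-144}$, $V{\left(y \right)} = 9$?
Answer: $\frac{13}{80} \approx 0.1625$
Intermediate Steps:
$R = - \frac{1}{16}$ ($R = \frac{9}{-144} = 9 \left(- \frac{1}{144}\right) = - \frac{1}{16} \approx -0.0625$)
$s{\left(H \right)} = 0$
$T{\left(k,d \right)} = \frac{3 + k}{-5 + d}$ ($T{\left(k,d \right)} = \frac{k + 3}{d - 5} = \frac{3 + k}{-5 + d}$)
$R T{\left(10,s{\left(5 \right)} \right)} = - \frac{\frac{1}{-5 + 0} \left(3 + 10\right)}{16} = - \frac{\frac{1}{-5} \cdot 13}{16} = - \frac{\left(- \frac{1}{5}\right) 13}{16} = \left(- \frac{1}{16}\right) \left(- \frac{13}{5}\right) = \frac{13}{80}$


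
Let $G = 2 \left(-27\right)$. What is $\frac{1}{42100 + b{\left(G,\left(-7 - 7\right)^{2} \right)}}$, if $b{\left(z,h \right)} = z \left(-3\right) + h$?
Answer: $\frac{1}{42458} \approx 2.3553 \cdot 10^{-5}$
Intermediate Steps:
$G = -54$
$b{\left(z,h \right)} = h - 3 z$ ($b{\left(z,h \right)} = - 3 z + h = h - 3 z$)
$\frac{1}{42100 + b{\left(G,\left(-7 - 7\right)^{2} \right)}} = \frac{1}{42100 - \left(-162 - \left(-7 - 7\right)^{2}\right)} = \frac{1}{42100 + \left(\left(-14\right)^{2} + 162\right)} = \frac{1}{42100 + \left(196 + 162\right)} = \frac{1}{42100 + 358} = \frac{1}{42458}$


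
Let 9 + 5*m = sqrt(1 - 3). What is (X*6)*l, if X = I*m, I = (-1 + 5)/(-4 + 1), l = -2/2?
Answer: -72/5 + 8*I*sqrt(2)/5 ≈ -14.4 + 2.2627*I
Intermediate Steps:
m = -9/5 + I*sqrt(2)/5 (m = -9/5 + sqrt(1 - 3)/5 = -9/5 + sqrt(-2)/5 = -9/5 + (I*sqrt(2))/5 = -9/5 + I*sqrt(2)/5 ≈ -1.8 + 0.28284*I)
l = -1 (l = -2*1/2 = -1)
I = -4/3 (I = 4/(-3) = 4*(-1/3) = -4/3 ≈ -1.3333)
X = 12/5 - 4*I*sqrt(2)/15 (X = -4*(-9/5 + I*sqrt(2)/5)/3 = 12/5 - 4*I*sqrt(2)/15 ≈ 2.4 - 0.37712*I)
(X*6)*l = ((12/5 - 4*I*sqrt(2)/15)*6)*(-1) = (72/5 - 8*I*sqrt(2)/5)*(-1) = -72/5 + 8*I*sqrt(2)/5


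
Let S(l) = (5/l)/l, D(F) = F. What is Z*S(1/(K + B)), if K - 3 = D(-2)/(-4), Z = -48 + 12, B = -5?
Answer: -405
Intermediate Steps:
Z = -36
K = 7/2 (K = 3 - 2/(-4) = 3 - 2*(-¼) = 3 + ½ = 7/2 ≈ 3.5000)
S(l) = 5/l²
Z*S(1/(K + B)) = -180/(1/(7/2 - 5))² = -180/(1/(-3/2))² = -180/(-⅔)² = -180*9/4 = -36*45/4 = -405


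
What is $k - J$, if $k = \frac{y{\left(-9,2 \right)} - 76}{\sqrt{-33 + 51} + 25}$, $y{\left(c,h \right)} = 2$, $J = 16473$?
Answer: $- \frac{10000961}{607} + \frac{222 \sqrt{2}}{607} \approx -16476.0$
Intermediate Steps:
$k = - \frac{74}{25 + 3 \sqrt{2}}$ ($k = \frac{2 - 76}{\sqrt{-33 + 51} + 25} = \frac{1}{\sqrt{18} + 25} \left(-74\right) = \frac{1}{3 \sqrt{2} + 25} \left(-74\right) = \frac{1}{25 + 3 \sqrt{2}} \left(-74\right) = - \frac{74}{25 + 3 \sqrt{2}} \approx -2.5306$)
$k - J = \left(- \frac{1850}{607} + \frac{222 \sqrt{2}}{607}\right) - 16473 = - \frac{10000961}{607} + \frac{222 \sqrt{2}}{607}$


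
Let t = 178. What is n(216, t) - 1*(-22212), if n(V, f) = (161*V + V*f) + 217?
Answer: 95653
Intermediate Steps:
n(V, f) = 217 + 161*V + V*f
n(216, t) - 1*(-22212) = (217 + 161*216 + 216*178) - 1*(-22212) = (217 + 34776 + 38448) + 22212 = 73441 + 22212 = 95653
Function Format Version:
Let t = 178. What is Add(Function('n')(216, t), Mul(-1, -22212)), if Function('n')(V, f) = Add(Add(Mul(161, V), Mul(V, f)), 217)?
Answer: 95653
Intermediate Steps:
Function('n')(V, f) = Add(217, Mul(161, V), Mul(V, f))
Add(Function('n')(216, t), Mul(-1, -22212)) = Add(Add(217, Mul(161, 216), Mul(216, 178)), Mul(-1, -22212)) = Add(Add(217, 34776, 38448), 22212) = Add(73441, 22212) = 95653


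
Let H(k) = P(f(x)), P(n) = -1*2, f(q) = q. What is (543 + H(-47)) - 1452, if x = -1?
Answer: -911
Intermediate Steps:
P(n) = -2
H(k) = -2
(543 + H(-47)) - 1452 = (543 - 2) - 1452 = 541 - 1452 = -911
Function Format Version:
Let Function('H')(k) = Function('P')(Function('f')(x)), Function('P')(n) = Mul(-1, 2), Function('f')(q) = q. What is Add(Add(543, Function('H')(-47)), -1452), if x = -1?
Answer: -911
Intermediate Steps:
Function('P')(n) = -2
Function('H')(k) = -2
Add(Add(543, Function('H')(-47)), -1452) = Add(Add(543, -2), -1452) = Add(541, -1452) = -911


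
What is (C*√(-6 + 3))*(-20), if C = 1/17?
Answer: -20*I*√3/17 ≈ -2.0377*I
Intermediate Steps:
C = 1/17 ≈ 0.058824
(C*√(-6 + 3))*(-20) = (√(-6 + 3)/17)*(-20) = (√(-3)/17)*(-20) = ((I*√3)/17)*(-20) = (I*√3/17)*(-20) = -20*I*√3/17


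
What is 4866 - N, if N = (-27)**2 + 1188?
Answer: 2949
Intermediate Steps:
N = 1917 (N = 729 + 1188 = 1917)
4866 - N = 4866 - 1*1917 = 4866 - 1917 = 2949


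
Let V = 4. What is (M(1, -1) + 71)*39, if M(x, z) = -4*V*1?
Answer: 2145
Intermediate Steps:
M(x, z) = -16 (M(x, z) = -4*4*1 = -16*1 = -16)
(M(1, -1) + 71)*39 = (-16 + 71)*39 = 55*39 = 2145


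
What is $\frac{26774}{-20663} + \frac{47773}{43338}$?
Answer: $- \frac{173198113}{895493094} \approx -0.19341$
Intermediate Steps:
$\frac{26774}{-20663} + \frac{47773}{43338} = 26774 \left(- \frac{1}{20663}\right) + 47773 \cdot \frac{1}{43338} = - \frac{26774}{20663} + \frac{47773}{43338} = - \frac{173198113}{895493094}$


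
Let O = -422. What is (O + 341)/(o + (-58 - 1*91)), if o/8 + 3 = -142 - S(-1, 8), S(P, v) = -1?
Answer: 81/1301 ≈ 0.062260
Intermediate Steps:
o = -1152 (o = -24 + 8*(-142 - 1*(-1)) = -24 + 8*(-142 + 1) = -24 + 8*(-141) = -24 - 1128 = -1152)
(O + 341)/(o + (-58 - 1*91)) = (-422 + 341)/(-1152 + (-58 - 1*91)) = -81/(-1152 + (-58 - 91)) = -81/(-1152 - 149) = -81/(-1301) = -81*(-1/1301) = 81/1301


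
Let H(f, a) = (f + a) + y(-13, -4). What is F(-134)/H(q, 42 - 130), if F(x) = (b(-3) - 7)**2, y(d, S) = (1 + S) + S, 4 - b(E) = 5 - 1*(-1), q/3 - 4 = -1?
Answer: -81/86 ≈ -0.94186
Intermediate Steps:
q = 9 (q = 12 + 3*(-1) = 12 - 3 = 9)
b(E) = -2 (b(E) = 4 - (5 - 1*(-1)) = 4 - (5 + 1) = 4 - 1*6 = 4 - 6 = -2)
y(d, S) = 1 + 2*S
F(x) = 81 (F(x) = (-2 - 7)**2 = (-9)**2 = 81)
H(f, a) = -7 + a + f (H(f, a) = (f + a) + (1 + 2*(-4)) = (a + f) + (1 - 8) = (a + f) - 7 = -7 + a + f)
F(-134)/H(q, 42 - 130) = 81/(-7 + (42 - 130) + 9) = 81/(-7 - 88 + 9) = 81/(-86) = 81*(-1/86) = -81/86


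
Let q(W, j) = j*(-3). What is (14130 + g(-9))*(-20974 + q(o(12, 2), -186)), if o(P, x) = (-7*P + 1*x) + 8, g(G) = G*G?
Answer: -290131776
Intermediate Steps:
g(G) = G²
o(P, x) = 8 + x - 7*P (o(P, x) = (-7*P + x) + 8 = (x - 7*P) + 8 = 8 + x - 7*P)
q(W, j) = -3*j
(14130 + g(-9))*(-20974 + q(o(12, 2), -186)) = (14130 + (-9)²)*(-20974 - 3*(-186)) = (14130 + 81)*(-20974 + 558) = 14211*(-20416) = -290131776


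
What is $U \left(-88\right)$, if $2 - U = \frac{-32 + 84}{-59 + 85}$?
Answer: $0$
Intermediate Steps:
$U = 0$ ($U = 2 - \frac{-32 + 84}{-59 + 85} = 2 - \frac{52}{26} = 2 - 52 \cdot \frac{1}{26} = 2 - 2 = 0$)
$U \left(-88\right) = 0 \left(-88\right) = 0$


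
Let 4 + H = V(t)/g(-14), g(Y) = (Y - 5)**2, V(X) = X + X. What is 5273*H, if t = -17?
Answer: -7793494/361 ≈ -21589.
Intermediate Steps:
V(X) = 2*X
g(Y) = (-5 + Y)**2
H = -1478/361 (H = -4 + (2*(-17))/((-5 - 14)**2) = -4 - 34/((-19)**2) = -4 - 34/361 = -1478/361 ≈ -4.0942)
5273*H = 5273*(-1478/361) = -7793494/361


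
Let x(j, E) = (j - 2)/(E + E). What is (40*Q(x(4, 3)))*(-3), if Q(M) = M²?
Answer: -40/3 ≈ -13.333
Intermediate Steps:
x(j, E) = (-2 + j)/(2*E) (x(j, E) = (-2 + j)/((2*E)) = (-2 + j)*(1/(2*E)) = (-2 + j)/(2*E))
(40*Q(x(4, 3)))*(-3) = (40*((½)*(-2 + 4)/3)²)*(-3) = (40*((½)*(⅓)*2)²)*(-3) = (40*(⅓)²)*(-3) = (40*(⅑))*(-3) = (40/9)*(-3) = -40/3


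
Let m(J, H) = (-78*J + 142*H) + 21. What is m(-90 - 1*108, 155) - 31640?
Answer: 5835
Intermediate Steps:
m(J, H) = 21 - 78*J + 142*H
m(-90 - 1*108, 155) - 31640 = (21 - 78*(-90 - 1*108) + 142*155) - 31640 = (21 - 78*(-90 - 108) + 22010) - 31640 = (21 - 78*(-198) + 22010) - 31640 = (21 + 15444 + 22010) - 31640 = 37475 - 31640 = 5835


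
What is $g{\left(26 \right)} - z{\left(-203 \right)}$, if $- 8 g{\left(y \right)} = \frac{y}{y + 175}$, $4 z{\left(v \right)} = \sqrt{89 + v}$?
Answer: $- \frac{13}{804} - \frac{i \sqrt{114}}{4} \approx -0.016169 - 2.6693 i$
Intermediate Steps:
$z{\left(v \right)} = \frac{\sqrt{89 + v}}{4}$
$g{\left(y \right)} = - \frac{y}{8 \left(175 + y\right)}$ ($g{\left(y \right)} = - \frac{\frac{1}{y + 175} y}{8} = - \frac{\frac{1}{175 + y} y}{8} = - \frac{y \frac{1}{175 + y}}{8} = - \frac{y}{8 \left(175 + y\right)}$)
$g{\left(26 \right)} - z{\left(-203 \right)} = \left(-1\right) 26 \frac{1}{1400 + 8 \cdot 26} - \frac{\sqrt{89 - 203}}{4} = \left(-1\right) 26 \frac{1}{1400 + 208} - \frac{\sqrt{-114}}{4} = \left(-1\right) 26 \cdot \frac{1}{1608} - \frac{i \sqrt{114}}{4} = - \frac{13}{804} - \frac{i \sqrt{114}}{4}$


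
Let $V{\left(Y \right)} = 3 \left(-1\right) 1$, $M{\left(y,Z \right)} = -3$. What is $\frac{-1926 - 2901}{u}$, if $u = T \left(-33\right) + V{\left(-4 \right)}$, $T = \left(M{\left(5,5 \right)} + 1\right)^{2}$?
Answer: $\frac{1609}{45} \approx 35.756$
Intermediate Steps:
$V{\left(Y \right)} = -3$ ($V{\left(Y \right)} = \left(-3\right) 1 = -3$)
$T = 4$ ($T = \left(-3 + 1\right)^{2} = \left(-2\right)^{2} = 4$)
$u = -135$ ($u = 4 \left(-33\right) - 3 = -132 - 3 = -135$)
$\frac{-1926 - 2901}{u} = \frac{-1926 - 2901}{-135} = \left(-4827\right) \left(- \frac{1}{135}\right) = \frac{1609}{45}$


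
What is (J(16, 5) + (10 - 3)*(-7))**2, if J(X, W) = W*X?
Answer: 961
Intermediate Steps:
(J(16, 5) + (10 - 3)*(-7))**2 = (5*16 + (10 - 3)*(-7))**2 = (80 + 7*(-7))**2 = (80 - 49)**2 = 31**2 = 961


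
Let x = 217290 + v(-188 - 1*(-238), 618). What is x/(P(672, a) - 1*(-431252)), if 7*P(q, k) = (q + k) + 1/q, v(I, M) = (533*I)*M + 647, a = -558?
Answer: 78498644448/2028686017 ≈ 38.694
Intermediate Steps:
v(I, M) = 647 + 533*I*M (v(I, M) = 533*I*M + 647 = 647 + 533*I*M)
x = 16687637 (x = 217290 + (647 + 533*(-188 - 1*(-238))*618) = 217290 + (647 + 533*(-188 + 238)*618) = 217290 + (647 + 533*50*618) = 217290 + (647 + 16469700) = 217290 + 16470347 = 16687637)
P(q, k) = k/7 + q/7 + 1/(7*q) (P(q, k) = ((q + k) + 1/q)/7 = ((k + q) + 1/q)/7 = (k + q + 1/q)/7 = k/7 + q/7 + 1/(7*q))
x/(P(672, a) - 1*(-431252)) = 16687637/((1/7)*(1 + 672*(-558 + 672))/672 - 1*(-431252)) = 16687637/((1/7)*(1/672)*(1 + 672*114) + 431252) = 16687637/((1/7)*(1/672)*(1 + 76608) + 431252) = 16687637/((1/7)*(1/672)*76609 + 431252) = 16687637/(76609/4704 + 431252) = 16687637/(2028686017/4704) = 16687637*(4704/2028686017) = 78498644448/2028686017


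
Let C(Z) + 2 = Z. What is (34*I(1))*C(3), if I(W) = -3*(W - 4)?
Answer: 306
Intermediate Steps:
C(Z) = -2 + Z
I(W) = 12 - 3*W (I(W) = -3*(-4 + W) = 12 - 3*W)
(34*I(1))*C(3) = (34*(12 - 3*1))*(-2 + 3) = (34*(12 - 3))*1 = (34*9)*1 = 306*1 = 306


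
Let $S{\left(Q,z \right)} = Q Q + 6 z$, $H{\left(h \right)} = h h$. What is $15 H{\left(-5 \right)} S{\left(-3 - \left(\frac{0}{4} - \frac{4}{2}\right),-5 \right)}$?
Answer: $-10875$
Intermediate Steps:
$H{\left(h \right)} = h^{2}$
$S{\left(Q,z \right)} = Q^{2} + 6 z$
$15 H{\left(-5 \right)} S{\left(-3 - \left(\frac{0}{4} - \frac{4}{2}\right),-5 \right)} = 15 \left(-5\right)^{2} \left(\left(-3 - \left(\frac{0}{4} - \frac{4}{2}\right)\right)^{2} + 6 \left(-5\right)\right) = 15 \cdot 25 \left(\left(-3 - \left(0 \cdot \frac{1}{4} - 2\right)\right)^{2} - 30\right) = 375 \left(\left(-3 - \left(0 - 2\right)\right)^{2} - 30\right) = 375 \left(\left(-3 - -2\right)^{2} - 30\right) = 375 \left(\left(-3 + 2\right)^{2} - 30\right) = 375 \left(\left(-1\right)^{2} - 30\right) = 375 \left(1 - 30\right) = 375 \left(-29\right) = -10875$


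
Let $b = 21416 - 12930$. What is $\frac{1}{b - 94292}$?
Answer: $- \frac{1}{85806} \approx -1.1654 \cdot 10^{-5}$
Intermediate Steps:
$b = 8486$ ($b = 21416 - 12930 = 8486$)
$\frac{1}{b - 94292} = \frac{1}{8486 - 94292} = \frac{1}{-85806} = - \frac{1}{85806}$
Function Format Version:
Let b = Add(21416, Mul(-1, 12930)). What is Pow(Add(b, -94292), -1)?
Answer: Rational(-1, 85806) ≈ -1.1654e-5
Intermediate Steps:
b = 8486 (b = Add(21416, -12930) = 8486)
Pow(Add(b, -94292), -1) = Pow(Add(8486, -94292), -1) = Pow(-85806, -1) = Rational(-1, 85806)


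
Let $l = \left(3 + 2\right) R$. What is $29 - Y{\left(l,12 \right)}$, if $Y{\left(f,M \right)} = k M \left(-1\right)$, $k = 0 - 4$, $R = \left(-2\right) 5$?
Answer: $-19$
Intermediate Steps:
$R = -10$
$k = -4$ ($k = 0 - 4 = -4$)
$l = -50$ ($l = \left(3 + 2\right) \left(-10\right) = 5 \left(-10\right) = -50$)
$Y{\left(f,M \right)} = 4 M$ ($Y{\left(f,M \right)} = - 4 M \left(-1\right) = 4 M$)
$29 - Y{\left(l,12 \right)} = 29 - 4 \cdot 12 = 29 - 48 = -19$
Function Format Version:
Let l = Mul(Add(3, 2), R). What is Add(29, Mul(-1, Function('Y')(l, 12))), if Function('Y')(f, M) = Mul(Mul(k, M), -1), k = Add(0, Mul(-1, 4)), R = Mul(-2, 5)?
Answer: -19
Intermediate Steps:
R = -10
k = -4 (k = Add(0, -4) = -4)
l = -50 (l = Mul(Add(3, 2), -10) = Mul(5, -10) = -50)
Function('Y')(f, M) = Mul(4, M) (Function('Y')(f, M) = Mul(Mul(-4, M), -1) = Mul(4, M))
Add(29, Mul(-1, Function('Y')(l, 12))) = Add(29, Mul(-1, Mul(4, 12))) = Add(29, Mul(-1, 48)) = Add(29, -48) = -19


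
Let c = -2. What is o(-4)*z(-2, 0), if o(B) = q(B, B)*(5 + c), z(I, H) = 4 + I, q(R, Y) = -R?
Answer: 24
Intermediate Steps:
o(B) = -3*B (o(B) = (-B)*(5 - 2) = -B*3 = -3*B)
o(-4)*z(-2, 0) = (-3*(-4))*(4 - 2) = 12*2 = 24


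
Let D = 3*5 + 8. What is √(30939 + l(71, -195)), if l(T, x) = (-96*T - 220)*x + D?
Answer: √1402982 ≈ 1184.5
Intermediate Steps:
D = 23 (D = 15 + 8 = 23)
l(T, x) = 23 + x*(-220 - 96*T) (l(T, x) = (-96*T - 220)*x + 23 = (-220 - 96*T)*x + 23 = x*(-220 - 96*T) + 23 = 23 + x*(-220 - 96*T))
√(30939 + l(71, -195)) = √(30939 + (23 - 220*(-195) - 96*71*(-195))) = √(30939 + (23 + 42900 + 1329120)) = √(30939 + 1372043) = √1402982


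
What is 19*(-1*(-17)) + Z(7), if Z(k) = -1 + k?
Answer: 329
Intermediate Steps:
19*(-1*(-17)) + Z(7) = 19*(-1*(-17)) + (-1 + 7) = 19*17 + 6 = 323 + 6 = 329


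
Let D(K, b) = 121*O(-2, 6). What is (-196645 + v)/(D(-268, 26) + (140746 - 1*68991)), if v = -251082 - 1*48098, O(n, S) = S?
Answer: -495825/72481 ≈ -6.8408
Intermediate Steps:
v = -299180 (v = -251082 - 48098 = -299180)
D(K, b) = 726 (D(K, b) = 121*6 = 726)
(-196645 + v)/(D(-268, 26) + (140746 - 1*68991)) = (-196645 - 299180)/(726 + (140746 - 1*68991)) = -495825/(726 + (140746 - 68991)) = -495825/(726 + 71755) = -495825/72481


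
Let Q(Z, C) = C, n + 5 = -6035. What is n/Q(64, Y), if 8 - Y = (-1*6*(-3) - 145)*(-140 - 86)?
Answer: 3020/14347 ≈ 0.21050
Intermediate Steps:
n = -6040 (n = -5 - 6035 = -6040)
Y = -28694 (Y = 8 - (-1*6*(-3) - 145)*(-140 - 86) = 8 - (-6*(-3) - 145)*(-226) = 8 - (18 - 145)*(-226) = 8 - (-127)*(-226) = 8 - 1*28702 = 8 - 28702 = -28694)
n/Q(64, Y) = -6040/(-28694) = -6040*(-1/28694) = 3020/14347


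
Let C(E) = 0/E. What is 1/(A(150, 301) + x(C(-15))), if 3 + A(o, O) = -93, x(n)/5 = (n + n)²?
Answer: -1/96 ≈ -0.010417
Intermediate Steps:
C(E) = 0
x(n) = 20*n² (x(n) = 5*(n + n)² = 5*(2*n)² = 5*(4*n²) = 20*n²)
A(o, O) = -96 (A(o, O) = -3 - 93 = -96)
1/(A(150, 301) + x(C(-15))) = 1/(-96 + 20*0²) = 1/(-96 + 20*0) = 1/(-96 + 0) = 1/(-96) = -1/96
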